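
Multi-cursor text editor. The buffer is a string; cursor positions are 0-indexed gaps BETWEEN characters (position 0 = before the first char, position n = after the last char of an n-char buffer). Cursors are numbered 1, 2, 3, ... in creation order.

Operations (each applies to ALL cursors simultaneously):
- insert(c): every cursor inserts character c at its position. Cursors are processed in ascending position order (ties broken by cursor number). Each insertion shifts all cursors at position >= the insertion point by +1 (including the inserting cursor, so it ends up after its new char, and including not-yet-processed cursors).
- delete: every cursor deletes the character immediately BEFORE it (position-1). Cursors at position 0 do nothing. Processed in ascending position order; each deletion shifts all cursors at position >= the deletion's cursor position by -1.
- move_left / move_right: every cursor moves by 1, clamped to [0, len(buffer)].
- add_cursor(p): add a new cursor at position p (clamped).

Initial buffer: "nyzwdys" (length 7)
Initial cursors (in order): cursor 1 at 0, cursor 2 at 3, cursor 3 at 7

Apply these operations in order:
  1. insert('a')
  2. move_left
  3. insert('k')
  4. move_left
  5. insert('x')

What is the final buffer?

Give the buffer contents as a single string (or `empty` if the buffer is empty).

Answer: xkanyzxkawdysxka

Derivation:
After op 1 (insert('a')): buffer="anyzawdysa" (len 10), cursors c1@1 c2@5 c3@10, authorship 1...2....3
After op 2 (move_left): buffer="anyzawdysa" (len 10), cursors c1@0 c2@4 c3@9, authorship 1...2....3
After op 3 (insert('k')): buffer="kanyzkawdyska" (len 13), cursors c1@1 c2@6 c3@12, authorship 11...22....33
After op 4 (move_left): buffer="kanyzkawdyska" (len 13), cursors c1@0 c2@5 c3@11, authorship 11...22....33
After op 5 (insert('x')): buffer="xkanyzxkawdysxka" (len 16), cursors c1@1 c2@7 c3@14, authorship 111...222....333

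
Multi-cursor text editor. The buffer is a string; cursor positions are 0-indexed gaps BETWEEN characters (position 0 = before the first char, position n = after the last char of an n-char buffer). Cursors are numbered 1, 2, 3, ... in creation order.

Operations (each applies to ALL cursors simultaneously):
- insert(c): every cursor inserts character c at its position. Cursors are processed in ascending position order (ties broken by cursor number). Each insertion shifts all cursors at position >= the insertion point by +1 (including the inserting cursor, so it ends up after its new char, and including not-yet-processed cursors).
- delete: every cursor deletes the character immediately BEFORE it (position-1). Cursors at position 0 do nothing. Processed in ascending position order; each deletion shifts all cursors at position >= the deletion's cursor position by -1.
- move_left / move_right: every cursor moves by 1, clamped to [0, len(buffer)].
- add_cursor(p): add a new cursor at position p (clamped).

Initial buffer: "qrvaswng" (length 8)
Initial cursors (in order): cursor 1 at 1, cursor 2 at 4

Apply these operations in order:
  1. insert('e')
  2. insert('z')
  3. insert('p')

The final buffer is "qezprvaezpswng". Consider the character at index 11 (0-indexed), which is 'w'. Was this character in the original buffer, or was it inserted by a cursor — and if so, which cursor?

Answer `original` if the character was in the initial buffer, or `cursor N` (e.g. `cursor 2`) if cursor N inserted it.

After op 1 (insert('e')): buffer="qervaeswng" (len 10), cursors c1@2 c2@6, authorship .1...2....
After op 2 (insert('z')): buffer="qezrvaezswng" (len 12), cursors c1@3 c2@8, authorship .11...22....
After op 3 (insert('p')): buffer="qezprvaezpswng" (len 14), cursors c1@4 c2@10, authorship .111...222....
Authorship (.=original, N=cursor N): . 1 1 1 . . . 2 2 2 . . . .
Index 11: author = original

Answer: original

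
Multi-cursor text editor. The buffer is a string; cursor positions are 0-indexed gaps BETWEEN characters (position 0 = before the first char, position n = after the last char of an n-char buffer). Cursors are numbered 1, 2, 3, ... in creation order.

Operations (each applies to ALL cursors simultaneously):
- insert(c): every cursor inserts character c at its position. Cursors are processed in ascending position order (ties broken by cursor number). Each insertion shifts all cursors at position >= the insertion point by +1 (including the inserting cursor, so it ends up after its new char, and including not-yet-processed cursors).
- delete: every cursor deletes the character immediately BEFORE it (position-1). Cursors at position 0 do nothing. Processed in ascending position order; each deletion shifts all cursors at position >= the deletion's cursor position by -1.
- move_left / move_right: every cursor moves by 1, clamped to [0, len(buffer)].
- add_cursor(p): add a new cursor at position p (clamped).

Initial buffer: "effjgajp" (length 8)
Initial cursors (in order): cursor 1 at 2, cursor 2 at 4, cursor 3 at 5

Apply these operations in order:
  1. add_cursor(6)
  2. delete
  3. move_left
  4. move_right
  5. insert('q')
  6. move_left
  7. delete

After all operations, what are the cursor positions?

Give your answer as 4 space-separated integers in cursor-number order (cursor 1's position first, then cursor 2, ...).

After op 1 (add_cursor(6)): buffer="effjgajp" (len 8), cursors c1@2 c2@4 c3@5 c4@6, authorship ........
After op 2 (delete): buffer="efjp" (len 4), cursors c1@1 c2@2 c3@2 c4@2, authorship ....
After op 3 (move_left): buffer="efjp" (len 4), cursors c1@0 c2@1 c3@1 c4@1, authorship ....
After op 4 (move_right): buffer="efjp" (len 4), cursors c1@1 c2@2 c3@2 c4@2, authorship ....
After op 5 (insert('q')): buffer="eqfqqqjp" (len 8), cursors c1@2 c2@6 c3@6 c4@6, authorship .1.234..
After op 6 (move_left): buffer="eqfqqqjp" (len 8), cursors c1@1 c2@5 c3@5 c4@5, authorship .1.234..
After op 7 (delete): buffer="qqjp" (len 4), cursors c1@0 c2@1 c3@1 c4@1, authorship 14..

Answer: 0 1 1 1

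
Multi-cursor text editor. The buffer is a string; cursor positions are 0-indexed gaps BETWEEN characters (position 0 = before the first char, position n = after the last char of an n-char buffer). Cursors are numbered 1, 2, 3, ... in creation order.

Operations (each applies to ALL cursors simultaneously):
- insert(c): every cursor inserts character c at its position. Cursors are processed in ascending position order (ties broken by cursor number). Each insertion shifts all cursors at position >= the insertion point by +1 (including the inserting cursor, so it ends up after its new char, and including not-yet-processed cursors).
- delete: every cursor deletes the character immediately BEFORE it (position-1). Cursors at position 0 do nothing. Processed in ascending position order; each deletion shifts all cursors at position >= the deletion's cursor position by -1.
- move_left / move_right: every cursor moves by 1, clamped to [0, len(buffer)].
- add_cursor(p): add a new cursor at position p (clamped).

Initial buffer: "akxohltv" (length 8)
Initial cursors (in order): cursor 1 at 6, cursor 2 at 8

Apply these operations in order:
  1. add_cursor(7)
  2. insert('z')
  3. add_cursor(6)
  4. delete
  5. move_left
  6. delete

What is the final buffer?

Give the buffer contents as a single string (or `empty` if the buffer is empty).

After op 1 (add_cursor(7)): buffer="akxohltv" (len 8), cursors c1@6 c3@7 c2@8, authorship ........
After op 2 (insert('z')): buffer="akxohlztzvz" (len 11), cursors c1@7 c3@9 c2@11, authorship ......1.3.2
After op 3 (add_cursor(6)): buffer="akxohlztzvz" (len 11), cursors c4@6 c1@7 c3@9 c2@11, authorship ......1.3.2
After op 4 (delete): buffer="akxohtv" (len 7), cursors c1@5 c4@5 c3@6 c2@7, authorship .......
After op 5 (move_left): buffer="akxohtv" (len 7), cursors c1@4 c4@4 c3@5 c2@6, authorship .......
After op 6 (delete): buffer="akv" (len 3), cursors c1@2 c2@2 c3@2 c4@2, authorship ...

Answer: akv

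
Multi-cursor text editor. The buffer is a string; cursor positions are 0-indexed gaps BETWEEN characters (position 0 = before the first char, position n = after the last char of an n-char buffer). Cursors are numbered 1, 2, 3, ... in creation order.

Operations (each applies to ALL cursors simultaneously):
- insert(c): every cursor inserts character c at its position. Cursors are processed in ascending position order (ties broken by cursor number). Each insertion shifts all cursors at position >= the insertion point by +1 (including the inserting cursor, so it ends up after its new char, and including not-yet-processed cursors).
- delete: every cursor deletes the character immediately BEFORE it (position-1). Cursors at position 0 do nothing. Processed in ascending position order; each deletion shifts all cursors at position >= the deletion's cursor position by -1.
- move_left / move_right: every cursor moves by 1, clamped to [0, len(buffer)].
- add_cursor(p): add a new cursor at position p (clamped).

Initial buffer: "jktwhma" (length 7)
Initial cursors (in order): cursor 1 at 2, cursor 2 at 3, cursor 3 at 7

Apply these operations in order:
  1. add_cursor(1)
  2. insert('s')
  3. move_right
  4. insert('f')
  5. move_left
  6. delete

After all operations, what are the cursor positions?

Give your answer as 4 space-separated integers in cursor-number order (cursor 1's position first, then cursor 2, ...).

Answer: 4 6 10 2

Derivation:
After op 1 (add_cursor(1)): buffer="jktwhma" (len 7), cursors c4@1 c1@2 c2@3 c3@7, authorship .......
After op 2 (insert('s')): buffer="jskstswhmas" (len 11), cursors c4@2 c1@4 c2@6 c3@11, authorship .4.1.2....3
After op 3 (move_right): buffer="jskstswhmas" (len 11), cursors c4@3 c1@5 c2@7 c3@11, authorship .4.1.2....3
After op 4 (insert('f')): buffer="jskfstfswfhmasf" (len 15), cursors c4@4 c1@7 c2@10 c3@15, authorship .4.41.12.2...33
After op 5 (move_left): buffer="jskfstfswfhmasf" (len 15), cursors c4@3 c1@6 c2@9 c3@14, authorship .4.41.12.2...33
After op 6 (delete): buffer="jsfsfsfhmaf" (len 11), cursors c4@2 c1@4 c2@6 c3@10, authorship .441122...3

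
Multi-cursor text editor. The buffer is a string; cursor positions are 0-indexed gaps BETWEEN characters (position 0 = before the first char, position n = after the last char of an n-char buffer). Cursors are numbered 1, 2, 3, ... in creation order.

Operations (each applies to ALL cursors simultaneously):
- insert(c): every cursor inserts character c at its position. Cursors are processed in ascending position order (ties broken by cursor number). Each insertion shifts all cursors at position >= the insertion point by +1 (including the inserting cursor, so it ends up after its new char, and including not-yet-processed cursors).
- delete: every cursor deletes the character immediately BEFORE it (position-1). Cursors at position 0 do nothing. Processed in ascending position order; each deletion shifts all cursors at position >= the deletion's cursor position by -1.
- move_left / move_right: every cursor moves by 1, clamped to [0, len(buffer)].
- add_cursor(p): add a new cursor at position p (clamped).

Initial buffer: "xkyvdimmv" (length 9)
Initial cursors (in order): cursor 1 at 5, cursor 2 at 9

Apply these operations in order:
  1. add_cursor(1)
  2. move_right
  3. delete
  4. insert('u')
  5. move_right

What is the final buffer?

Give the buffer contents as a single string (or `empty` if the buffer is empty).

Answer: xuyvdummu

Derivation:
After op 1 (add_cursor(1)): buffer="xkyvdimmv" (len 9), cursors c3@1 c1@5 c2@9, authorship .........
After op 2 (move_right): buffer="xkyvdimmv" (len 9), cursors c3@2 c1@6 c2@9, authorship .........
After op 3 (delete): buffer="xyvdmm" (len 6), cursors c3@1 c1@4 c2@6, authorship ......
After op 4 (insert('u')): buffer="xuyvdummu" (len 9), cursors c3@2 c1@6 c2@9, authorship .3...1..2
After op 5 (move_right): buffer="xuyvdummu" (len 9), cursors c3@3 c1@7 c2@9, authorship .3...1..2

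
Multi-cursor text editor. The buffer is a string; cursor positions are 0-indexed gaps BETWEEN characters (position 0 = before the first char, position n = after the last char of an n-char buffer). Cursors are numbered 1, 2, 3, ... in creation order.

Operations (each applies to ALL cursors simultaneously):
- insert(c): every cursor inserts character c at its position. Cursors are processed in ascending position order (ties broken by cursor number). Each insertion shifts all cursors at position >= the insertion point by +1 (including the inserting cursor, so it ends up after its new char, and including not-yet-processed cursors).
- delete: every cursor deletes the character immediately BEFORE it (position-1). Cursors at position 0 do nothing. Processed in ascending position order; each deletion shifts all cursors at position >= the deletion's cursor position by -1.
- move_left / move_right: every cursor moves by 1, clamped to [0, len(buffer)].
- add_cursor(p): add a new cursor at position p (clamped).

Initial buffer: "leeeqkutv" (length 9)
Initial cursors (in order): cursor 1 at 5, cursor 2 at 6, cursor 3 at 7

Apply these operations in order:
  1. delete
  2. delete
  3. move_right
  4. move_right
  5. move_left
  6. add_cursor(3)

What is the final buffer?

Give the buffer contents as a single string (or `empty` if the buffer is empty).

Answer: ltv

Derivation:
After op 1 (delete): buffer="leeetv" (len 6), cursors c1@4 c2@4 c3@4, authorship ......
After op 2 (delete): buffer="ltv" (len 3), cursors c1@1 c2@1 c3@1, authorship ...
After op 3 (move_right): buffer="ltv" (len 3), cursors c1@2 c2@2 c3@2, authorship ...
After op 4 (move_right): buffer="ltv" (len 3), cursors c1@3 c2@3 c3@3, authorship ...
After op 5 (move_left): buffer="ltv" (len 3), cursors c1@2 c2@2 c3@2, authorship ...
After op 6 (add_cursor(3)): buffer="ltv" (len 3), cursors c1@2 c2@2 c3@2 c4@3, authorship ...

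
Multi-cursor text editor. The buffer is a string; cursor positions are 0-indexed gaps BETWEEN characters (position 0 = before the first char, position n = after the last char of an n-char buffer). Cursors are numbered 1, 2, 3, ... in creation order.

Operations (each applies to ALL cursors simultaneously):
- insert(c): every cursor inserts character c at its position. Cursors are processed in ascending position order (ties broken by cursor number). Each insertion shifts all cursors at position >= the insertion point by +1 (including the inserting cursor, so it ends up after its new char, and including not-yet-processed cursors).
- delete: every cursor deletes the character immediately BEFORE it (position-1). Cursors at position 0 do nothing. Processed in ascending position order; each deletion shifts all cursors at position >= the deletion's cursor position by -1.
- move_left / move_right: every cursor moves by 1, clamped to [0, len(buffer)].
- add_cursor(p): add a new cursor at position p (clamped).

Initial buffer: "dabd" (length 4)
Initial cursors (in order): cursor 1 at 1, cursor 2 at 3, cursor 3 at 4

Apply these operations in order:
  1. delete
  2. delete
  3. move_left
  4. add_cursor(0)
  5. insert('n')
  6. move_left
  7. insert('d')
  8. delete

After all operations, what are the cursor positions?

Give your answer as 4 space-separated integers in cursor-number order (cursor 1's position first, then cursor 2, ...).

Answer: 3 3 3 3

Derivation:
After op 1 (delete): buffer="a" (len 1), cursors c1@0 c2@1 c3@1, authorship .
After op 2 (delete): buffer="" (len 0), cursors c1@0 c2@0 c3@0, authorship 
After op 3 (move_left): buffer="" (len 0), cursors c1@0 c2@0 c3@0, authorship 
After op 4 (add_cursor(0)): buffer="" (len 0), cursors c1@0 c2@0 c3@0 c4@0, authorship 
After op 5 (insert('n')): buffer="nnnn" (len 4), cursors c1@4 c2@4 c3@4 c4@4, authorship 1234
After op 6 (move_left): buffer="nnnn" (len 4), cursors c1@3 c2@3 c3@3 c4@3, authorship 1234
After op 7 (insert('d')): buffer="nnnddddn" (len 8), cursors c1@7 c2@7 c3@7 c4@7, authorship 12312344
After op 8 (delete): buffer="nnnn" (len 4), cursors c1@3 c2@3 c3@3 c4@3, authorship 1234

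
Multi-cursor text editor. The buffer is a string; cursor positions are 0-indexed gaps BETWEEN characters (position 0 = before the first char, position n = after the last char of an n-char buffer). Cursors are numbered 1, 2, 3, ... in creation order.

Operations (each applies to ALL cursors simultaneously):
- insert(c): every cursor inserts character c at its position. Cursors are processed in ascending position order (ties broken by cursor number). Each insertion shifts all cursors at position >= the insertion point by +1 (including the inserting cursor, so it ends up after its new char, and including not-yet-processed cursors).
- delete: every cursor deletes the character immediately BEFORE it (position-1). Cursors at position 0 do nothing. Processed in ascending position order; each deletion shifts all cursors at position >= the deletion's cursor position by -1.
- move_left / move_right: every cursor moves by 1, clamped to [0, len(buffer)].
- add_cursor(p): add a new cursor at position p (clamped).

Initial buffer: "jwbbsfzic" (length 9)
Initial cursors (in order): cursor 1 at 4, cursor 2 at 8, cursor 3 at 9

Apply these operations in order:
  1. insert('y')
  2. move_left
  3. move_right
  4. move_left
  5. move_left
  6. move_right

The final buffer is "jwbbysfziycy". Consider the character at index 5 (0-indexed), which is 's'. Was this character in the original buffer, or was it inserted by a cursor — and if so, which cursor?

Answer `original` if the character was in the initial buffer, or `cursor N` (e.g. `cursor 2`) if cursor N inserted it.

After op 1 (insert('y')): buffer="jwbbysfziycy" (len 12), cursors c1@5 c2@10 c3@12, authorship ....1....2.3
After op 2 (move_left): buffer="jwbbysfziycy" (len 12), cursors c1@4 c2@9 c3@11, authorship ....1....2.3
After op 3 (move_right): buffer="jwbbysfziycy" (len 12), cursors c1@5 c2@10 c3@12, authorship ....1....2.3
After op 4 (move_left): buffer="jwbbysfziycy" (len 12), cursors c1@4 c2@9 c3@11, authorship ....1....2.3
After op 5 (move_left): buffer="jwbbysfziycy" (len 12), cursors c1@3 c2@8 c3@10, authorship ....1....2.3
After op 6 (move_right): buffer="jwbbysfziycy" (len 12), cursors c1@4 c2@9 c3@11, authorship ....1....2.3
Authorship (.=original, N=cursor N): . . . . 1 . . . . 2 . 3
Index 5: author = original

Answer: original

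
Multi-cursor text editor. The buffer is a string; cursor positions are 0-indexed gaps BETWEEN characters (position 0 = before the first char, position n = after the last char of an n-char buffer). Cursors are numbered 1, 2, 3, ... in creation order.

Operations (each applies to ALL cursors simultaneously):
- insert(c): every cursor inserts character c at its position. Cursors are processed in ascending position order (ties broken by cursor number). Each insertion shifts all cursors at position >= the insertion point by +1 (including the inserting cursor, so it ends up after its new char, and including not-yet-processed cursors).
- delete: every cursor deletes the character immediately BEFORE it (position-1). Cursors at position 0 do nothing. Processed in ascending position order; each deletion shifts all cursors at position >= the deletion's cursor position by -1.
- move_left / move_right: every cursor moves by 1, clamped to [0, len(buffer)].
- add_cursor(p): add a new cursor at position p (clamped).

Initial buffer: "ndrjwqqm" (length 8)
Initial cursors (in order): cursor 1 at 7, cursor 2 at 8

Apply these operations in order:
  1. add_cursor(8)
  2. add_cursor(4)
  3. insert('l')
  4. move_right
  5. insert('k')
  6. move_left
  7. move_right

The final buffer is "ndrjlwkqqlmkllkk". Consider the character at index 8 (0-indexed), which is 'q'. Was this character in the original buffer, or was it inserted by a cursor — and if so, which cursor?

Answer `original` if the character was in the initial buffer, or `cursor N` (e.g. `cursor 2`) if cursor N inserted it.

After op 1 (add_cursor(8)): buffer="ndrjwqqm" (len 8), cursors c1@7 c2@8 c3@8, authorship ........
After op 2 (add_cursor(4)): buffer="ndrjwqqm" (len 8), cursors c4@4 c1@7 c2@8 c3@8, authorship ........
After op 3 (insert('l')): buffer="ndrjlwqqlmll" (len 12), cursors c4@5 c1@9 c2@12 c3@12, authorship ....4...1.23
After op 4 (move_right): buffer="ndrjlwqqlmll" (len 12), cursors c4@6 c1@10 c2@12 c3@12, authorship ....4...1.23
After op 5 (insert('k')): buffer="ndrjlwkqqlmkllkk" (len 16), cursors c4@7 c1@12 c2@16 c3@16, authorship ....4.4..1.12323
After op 6 (move_left): buffer="ndrjlwkqqlmkllkk" (len 16), cursors c4@6 c1@11 c2@15 c3@15, authorship ....4.4..1.12323
After op 7 (move_right): buffer="ndrjlwkqqlmkllkk" (len 16), cursors c4@7 c1@12 c2@16 c3@16, authorship ....4.4..1.12323
Authorship (.=original, N=cursor N): . . . . 4 . 4 . . 1 . 1 2 3 2 3
Index 8: author = original

Answer: original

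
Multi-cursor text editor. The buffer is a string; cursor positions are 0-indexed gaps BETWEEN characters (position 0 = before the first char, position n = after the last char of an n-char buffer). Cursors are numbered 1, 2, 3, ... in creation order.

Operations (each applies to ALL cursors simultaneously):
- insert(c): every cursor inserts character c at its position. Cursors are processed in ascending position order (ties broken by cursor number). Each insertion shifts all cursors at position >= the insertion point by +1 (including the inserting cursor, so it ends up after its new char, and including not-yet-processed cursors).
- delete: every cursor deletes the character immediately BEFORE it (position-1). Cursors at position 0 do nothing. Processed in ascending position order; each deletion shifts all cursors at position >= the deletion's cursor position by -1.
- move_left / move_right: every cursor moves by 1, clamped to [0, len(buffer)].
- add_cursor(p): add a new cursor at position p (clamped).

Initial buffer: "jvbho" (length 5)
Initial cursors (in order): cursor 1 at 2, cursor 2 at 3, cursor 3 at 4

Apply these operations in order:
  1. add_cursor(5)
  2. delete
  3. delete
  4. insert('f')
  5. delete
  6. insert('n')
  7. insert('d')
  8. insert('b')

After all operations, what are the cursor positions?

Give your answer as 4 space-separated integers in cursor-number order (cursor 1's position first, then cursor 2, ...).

After op 1 (add_cursor(5)): buffer="jvbho" (len 5), cursors c1@2 c2@3 c3@4 c4@5, authorship .....
After op 2 (delete): buffer="j" (len 1), cursors c1@1 c2@1 c3@1 c4@1, authorship .
After op 3 (delete): buffer="" (len 0), cursors c1@0 c2@0 c3@0 c4@0, authorship 
After op 4 (insert('f')): buffer="ffff" (len 4), cursors c1@4 c2@4 c3@4 c4@4, authorship 1234
After op 5 (delete): buffer="" (len 0), cursors c1@0 c2@0 c3@0 c4@0, authorship 
After op 6 (insert('n')): buffer="nnnn" (len 4), cursors c1@4 c2@4 c3@4 c4@4, authorship 1234
After op 7 (insert('d')): buffer="nnnndddd" (len 8), cursors c1@8 c2@8 c3@8 c4@8, authorship 12341234
After op 8 (insert('b')): buffer="nnnnddddbbbb" (len 12), cursors c1@12 c2@12 c3@12 c4@12, authorship 123412341234

Answer: 12 12 12 12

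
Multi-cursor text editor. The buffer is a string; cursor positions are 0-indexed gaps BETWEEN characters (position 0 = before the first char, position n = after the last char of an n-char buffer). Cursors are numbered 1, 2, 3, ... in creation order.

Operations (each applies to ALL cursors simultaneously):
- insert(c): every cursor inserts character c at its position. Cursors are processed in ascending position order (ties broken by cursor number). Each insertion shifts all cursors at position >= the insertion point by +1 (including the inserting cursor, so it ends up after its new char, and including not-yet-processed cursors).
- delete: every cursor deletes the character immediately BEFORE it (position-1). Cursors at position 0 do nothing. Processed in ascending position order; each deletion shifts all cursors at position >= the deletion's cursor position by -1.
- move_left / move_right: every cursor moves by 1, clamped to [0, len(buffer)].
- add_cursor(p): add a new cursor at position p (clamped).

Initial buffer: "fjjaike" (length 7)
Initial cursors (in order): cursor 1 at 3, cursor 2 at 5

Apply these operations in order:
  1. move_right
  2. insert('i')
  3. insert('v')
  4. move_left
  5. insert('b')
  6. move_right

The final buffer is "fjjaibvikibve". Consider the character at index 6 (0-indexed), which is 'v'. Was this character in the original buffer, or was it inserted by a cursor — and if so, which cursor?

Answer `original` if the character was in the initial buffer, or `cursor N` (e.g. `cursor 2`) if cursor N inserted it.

After op 1 (move_right): buffer="fjjaike" (len 7), cursors c1@4 c2@6, authorship .......
After op 2 (insert('i')): buffer="fjjaiikie" (len 9), cursors c1@5 c2@8, authorship ....1..2.
After op 3 (insert('v')): buffer="fjjaivikive" (len 11), cursors c1@6 c2@10, authorship ....11..22.
After op 4 (move_left): buffer="fjjaivikive" (len 11), cursors c1@5 c2@9, authorship ....11..22.
After op 5 (insert('b')): buffer="fjjaibvikibve" (len 13), cursors c1@6 c2@11, authorship ....111..222.
After op 6 (move_right): buffer="fjjaibvikibve" (len 13), cursors c1@7 c2@12, authorship ....111..222.
Authorship (.=original, N=cursor N): . . . . 1 1 1 . . 2 2 2 .
Index 6: author = 1

Answer: cursor 1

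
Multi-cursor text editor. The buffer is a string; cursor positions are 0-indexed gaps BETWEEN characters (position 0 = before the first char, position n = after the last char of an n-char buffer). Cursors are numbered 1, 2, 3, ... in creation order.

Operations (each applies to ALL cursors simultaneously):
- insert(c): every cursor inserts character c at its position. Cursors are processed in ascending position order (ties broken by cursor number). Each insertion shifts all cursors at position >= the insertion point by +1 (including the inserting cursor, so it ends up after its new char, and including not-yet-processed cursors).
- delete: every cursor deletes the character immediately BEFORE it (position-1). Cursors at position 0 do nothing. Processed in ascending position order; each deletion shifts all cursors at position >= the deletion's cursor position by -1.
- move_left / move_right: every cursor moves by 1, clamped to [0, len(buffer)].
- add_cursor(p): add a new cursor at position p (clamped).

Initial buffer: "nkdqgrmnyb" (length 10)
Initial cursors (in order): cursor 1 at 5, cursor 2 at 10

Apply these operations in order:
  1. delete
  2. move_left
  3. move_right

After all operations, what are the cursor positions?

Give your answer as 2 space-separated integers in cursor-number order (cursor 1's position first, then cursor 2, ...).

Answer: 4 8

Derivation:
After op 1 (delete): buffer="nkdqrmny" (len 8), cursors c1@4 c2@8, authorship ........
After op 2 (move_left): buffer="nkdqrmny" (len 8), cursors c1@3 c2@7, authorship ........
After op 3 (move_right): buffer="nkdqrmny" (len 8), cursors c1@4 c2@8, authorship ........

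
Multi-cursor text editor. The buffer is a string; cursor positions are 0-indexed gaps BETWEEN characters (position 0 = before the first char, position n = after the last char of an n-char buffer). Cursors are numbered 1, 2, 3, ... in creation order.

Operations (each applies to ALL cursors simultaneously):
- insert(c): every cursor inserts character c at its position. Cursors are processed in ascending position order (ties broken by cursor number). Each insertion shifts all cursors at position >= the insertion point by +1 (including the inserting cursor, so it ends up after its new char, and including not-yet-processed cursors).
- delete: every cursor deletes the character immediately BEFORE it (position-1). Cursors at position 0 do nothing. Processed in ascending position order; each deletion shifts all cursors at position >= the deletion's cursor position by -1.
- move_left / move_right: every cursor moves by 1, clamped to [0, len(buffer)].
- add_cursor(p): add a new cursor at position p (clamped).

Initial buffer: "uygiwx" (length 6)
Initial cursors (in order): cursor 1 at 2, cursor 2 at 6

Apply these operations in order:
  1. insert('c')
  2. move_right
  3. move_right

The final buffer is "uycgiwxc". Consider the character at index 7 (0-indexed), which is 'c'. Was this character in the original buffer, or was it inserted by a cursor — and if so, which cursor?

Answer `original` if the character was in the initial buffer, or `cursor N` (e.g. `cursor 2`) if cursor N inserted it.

Answer: cursor 2

Derivation:
After op 1 (insert('c')): buffer="uycgiwxc" (len 8), cursors c1@3 c2@8, authorship ..1....2
After op 2 (move_right): buffer="uycgiwxc" (len 8), cursors c1@4 c2@8, authorship ..1....2
After op 3 (move_right): buffer="uycgiwxc" (len 8), cursors c1@5 c2@8, authorship ..1....2
Authorship (.=original, N=cursor N): . . 1 . . . . 2
Index 7: author = 2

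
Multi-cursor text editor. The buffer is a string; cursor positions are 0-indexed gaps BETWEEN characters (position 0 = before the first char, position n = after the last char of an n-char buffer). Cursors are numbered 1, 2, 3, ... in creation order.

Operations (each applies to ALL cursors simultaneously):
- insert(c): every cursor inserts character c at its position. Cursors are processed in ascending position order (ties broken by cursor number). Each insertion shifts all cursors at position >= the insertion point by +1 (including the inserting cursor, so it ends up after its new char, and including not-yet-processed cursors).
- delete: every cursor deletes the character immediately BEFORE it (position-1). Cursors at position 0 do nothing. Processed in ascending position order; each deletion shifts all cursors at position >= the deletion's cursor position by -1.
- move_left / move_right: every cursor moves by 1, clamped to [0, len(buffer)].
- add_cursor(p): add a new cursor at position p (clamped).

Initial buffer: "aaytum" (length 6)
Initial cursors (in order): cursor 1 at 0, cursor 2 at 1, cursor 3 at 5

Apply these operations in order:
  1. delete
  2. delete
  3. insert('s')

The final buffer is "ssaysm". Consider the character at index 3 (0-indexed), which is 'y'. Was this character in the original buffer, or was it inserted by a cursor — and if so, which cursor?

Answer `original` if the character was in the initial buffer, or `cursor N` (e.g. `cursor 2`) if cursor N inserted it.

After op 1 (delete): buffer="aytm" (len 4), cursors c1@0 c2@0 c3@3, authorship ....
After op 2 (delete): buffer="aym" (len 3), cursors c1@0 c2@0 c3@2, authorship ...
After op 3 (insert('s')): buffer="ssaysm" (len 6), cursors c1@2 c2@2 c3@5, authorship 12..3.
Authorship (.=original, N=cursor N): 1 2 . . 3 .
Index 3: author = original

Answer: original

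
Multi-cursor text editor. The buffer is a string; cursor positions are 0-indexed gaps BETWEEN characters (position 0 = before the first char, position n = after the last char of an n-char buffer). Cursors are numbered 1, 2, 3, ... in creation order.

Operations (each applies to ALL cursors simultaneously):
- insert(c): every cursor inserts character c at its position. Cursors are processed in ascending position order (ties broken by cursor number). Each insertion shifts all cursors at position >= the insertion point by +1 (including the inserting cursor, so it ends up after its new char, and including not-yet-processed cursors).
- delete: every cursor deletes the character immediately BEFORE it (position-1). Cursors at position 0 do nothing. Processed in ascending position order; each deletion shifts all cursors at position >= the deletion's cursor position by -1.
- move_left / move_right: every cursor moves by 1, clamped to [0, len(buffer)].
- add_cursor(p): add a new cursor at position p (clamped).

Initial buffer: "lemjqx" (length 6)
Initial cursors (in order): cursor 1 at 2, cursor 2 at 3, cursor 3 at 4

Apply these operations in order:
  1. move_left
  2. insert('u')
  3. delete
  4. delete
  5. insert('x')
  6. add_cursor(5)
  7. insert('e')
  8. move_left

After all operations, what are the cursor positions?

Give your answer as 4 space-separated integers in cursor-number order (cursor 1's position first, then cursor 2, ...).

After op 1 (move_left): buffer="lemjqx" (len 6), cursors c1@1 c2@2 c3@3, authorship ......
After op 2 (insert('u')): buffer="lueumujqx" (len 9), cursors c1@2 c2@4 c3@6, authorship .1.2.3...
After op 3 (delete): buffer="lemjqx" (len 6), cursors c1@1 c2@2 c3@3, authorship ......
After op 4 (delete): buffer="jqx" (len 3), cursors c1@0 c2@0 c3@0, authorship ...
After op 5 (insert('x')): buffer="xxxjqx" (len 6), cursors c1@3 c2@3 c3@3, authorship 123...
After op 6 (add_cursor(5)): buffer="xxxjqx" (len 6), cursors c1@3 c2@3 c3@3 c4@5, authorship 123...
After op 7 (insert('e')): buffer="xxxeeejqex" (len 10), cursors c1@6 c2@6 c3@6 c4@9, authorship 123123..4.
After op 8 (move_left): buffer="xxxeeejqex" (len 10), cursors c1@5 c2@5 c3@5 c4@8, authorship 123123..4.

Answer: 5 5 5 8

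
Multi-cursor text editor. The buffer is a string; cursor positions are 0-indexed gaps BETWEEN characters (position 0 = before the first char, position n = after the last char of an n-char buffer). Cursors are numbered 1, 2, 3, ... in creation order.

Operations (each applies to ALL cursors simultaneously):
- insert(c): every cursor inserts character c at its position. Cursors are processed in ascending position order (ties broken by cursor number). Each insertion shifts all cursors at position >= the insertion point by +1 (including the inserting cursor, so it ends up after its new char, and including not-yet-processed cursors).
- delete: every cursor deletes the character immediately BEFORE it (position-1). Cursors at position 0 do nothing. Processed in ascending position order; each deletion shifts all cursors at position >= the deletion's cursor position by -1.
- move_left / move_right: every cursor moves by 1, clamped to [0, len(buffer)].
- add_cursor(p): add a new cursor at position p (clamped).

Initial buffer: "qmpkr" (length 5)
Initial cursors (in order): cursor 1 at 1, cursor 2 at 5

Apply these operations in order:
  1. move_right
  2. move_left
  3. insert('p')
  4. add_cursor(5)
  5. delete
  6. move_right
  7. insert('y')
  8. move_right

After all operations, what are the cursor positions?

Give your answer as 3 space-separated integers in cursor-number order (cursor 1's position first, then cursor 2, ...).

After op 1 (move_right): buffer="qmpkr" (len 5), cursors c1@2 c2@5, authorship .....
After op 2 (move_left): buffer="qmpkr" (len 5), cursors c1@1 c2@4, authorship .....
After op 3 (insert('p')): buffer="qpmpkpr" (len 7), cursors c1@2 c2@6, authorship .1...2.
After op 4 (add_cursor(5)): buffer="qpmpkpr" (len 7), cursors c1@2 c3@5 c2@6, authorship .1...2.
After op 5 (delete): buffer="qmpr" (len 4), cursors c1@1 c2@3 c3@3, authorship ....
After op 6 (move_right): buffer="qmpr" (len 4), cursors c1@2 c2@4 c3@4, authorship ....
After op 7 (insert('y')): buffer="qmypryy" (len 7), cursors c1@3 c2@7 c3@7, authorship ..1..23
After op 8 (move_right): buffer="qmypryy" (len 7), cursors c1@4 c2@7 c3@7, authorship ..1..23

Answer: 4 7 7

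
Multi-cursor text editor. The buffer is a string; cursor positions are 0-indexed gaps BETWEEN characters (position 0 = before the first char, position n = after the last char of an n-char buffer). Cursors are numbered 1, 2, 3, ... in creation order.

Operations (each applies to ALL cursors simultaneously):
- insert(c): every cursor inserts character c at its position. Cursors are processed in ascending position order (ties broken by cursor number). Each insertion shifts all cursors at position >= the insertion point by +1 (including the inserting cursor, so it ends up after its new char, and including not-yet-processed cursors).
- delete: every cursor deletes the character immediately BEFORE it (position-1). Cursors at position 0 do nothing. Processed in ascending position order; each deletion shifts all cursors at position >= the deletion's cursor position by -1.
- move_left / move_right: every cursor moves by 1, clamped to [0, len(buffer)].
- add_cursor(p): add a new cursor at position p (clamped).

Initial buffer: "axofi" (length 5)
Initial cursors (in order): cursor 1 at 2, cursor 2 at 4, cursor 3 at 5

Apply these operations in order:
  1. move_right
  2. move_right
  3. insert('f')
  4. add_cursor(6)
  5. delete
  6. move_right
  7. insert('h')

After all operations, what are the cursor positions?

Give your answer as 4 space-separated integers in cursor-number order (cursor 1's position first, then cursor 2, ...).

After op 1 (move_right): buffer="axofi" (len 5), cursors c1@3 c2@5 c3@5, authorship .....
After op 2 (move_right): buffer="axofi" (len 5), cursors c1@4 c2@5 c3@5, authorship .....
After op 3 (insert('f')): buffer="axoffiff" (len 8), cursors c1@5 c2@8 c3@8, authorship ....1.23
After op 4 (add_cursor(6)): buffer="axoffiff" (len 8), cursors c1@5 c4@6 c2@8 c3@8, authorship ....1.23
After op 5 (delete): buffer="axof" (len 4), cursors c1@4 c2@4 c3@4 c4@4, authorship ....
After op 6 (move_right): buffer="axof" (len 4), cursors c1@4 c2@4 c3@4 c4@4, authorship ....
After op 7 (insert('h')): buffer="axofhhhh" (len 8), cursors c1@8 c2@8 c3@8 c4@8, authorship ....1234

Answer: 8 8 8 8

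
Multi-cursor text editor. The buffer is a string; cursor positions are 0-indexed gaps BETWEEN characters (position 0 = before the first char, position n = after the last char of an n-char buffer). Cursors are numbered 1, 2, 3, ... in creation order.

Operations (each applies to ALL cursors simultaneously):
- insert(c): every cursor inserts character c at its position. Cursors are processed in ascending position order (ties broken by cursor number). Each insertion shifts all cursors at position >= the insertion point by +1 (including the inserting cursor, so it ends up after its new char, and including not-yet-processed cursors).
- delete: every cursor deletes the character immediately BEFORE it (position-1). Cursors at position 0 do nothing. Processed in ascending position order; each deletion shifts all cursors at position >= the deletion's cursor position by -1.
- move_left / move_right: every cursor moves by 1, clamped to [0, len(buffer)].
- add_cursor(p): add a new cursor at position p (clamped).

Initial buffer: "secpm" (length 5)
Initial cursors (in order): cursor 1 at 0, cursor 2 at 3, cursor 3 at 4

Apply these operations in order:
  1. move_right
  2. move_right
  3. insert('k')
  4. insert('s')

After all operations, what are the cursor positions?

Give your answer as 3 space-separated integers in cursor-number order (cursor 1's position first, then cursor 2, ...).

After op 1 (move_right): buffer="secpm" (len 5), cursors c1@1 c2@4 c3@5, authorship .....
After op 2 (move_right): buffer="secpm" (len 5), cursors c1@2 c2@5 c3@5, authorship .....
After op 3 (insert('k')): buffer="sekcpmkk" (len 8), cursors c1@3 c2@8 c3@8, authorship ..1...23
After op 4 (insert('s')): buffer="sekscpmkkss" (len 11), cursors c1@4 c2@11 c3@11, authorship ..11...2323

Answer: 4 11 11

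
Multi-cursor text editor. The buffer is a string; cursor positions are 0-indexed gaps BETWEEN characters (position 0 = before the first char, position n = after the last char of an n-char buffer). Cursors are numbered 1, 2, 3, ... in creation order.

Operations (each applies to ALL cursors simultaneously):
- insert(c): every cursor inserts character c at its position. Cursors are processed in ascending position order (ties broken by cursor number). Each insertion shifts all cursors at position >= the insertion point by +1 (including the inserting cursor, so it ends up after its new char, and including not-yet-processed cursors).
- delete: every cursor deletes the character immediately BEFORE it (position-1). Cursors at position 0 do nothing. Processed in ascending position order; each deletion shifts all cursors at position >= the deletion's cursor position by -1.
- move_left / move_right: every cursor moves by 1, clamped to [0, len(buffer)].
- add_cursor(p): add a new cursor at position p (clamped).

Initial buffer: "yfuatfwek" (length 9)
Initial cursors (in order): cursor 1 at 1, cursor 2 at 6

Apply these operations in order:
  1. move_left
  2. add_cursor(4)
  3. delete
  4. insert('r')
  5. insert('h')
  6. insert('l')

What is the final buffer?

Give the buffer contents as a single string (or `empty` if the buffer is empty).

After op 1 (move_left): buffer="yfuatfwek" (len 9), cursors c1@0 c2@5, authorship .........
After op 2 (add_cursor(4)): buffer="yfuatfwek" (len 9), cursors c1@0 c3@4 c2@5, authorship .........
After op 3 (delete): buffer="yfufwek" (len 7), cursors c1@0 c2@3 c3@3, authorship .......
After op 4 (insert('r')): buffer="ryfurrfwek" (len 10), cursors c1@1 c2@6 c3@6, authorship 1...23....
After op 5 (insert('h')): buffer="rhyfurrhhfwek" (len 13), cursors c1@2 c2@9 c3@9, authorship 11...2323....
After op 6 (insert('l')): buffer="rhlyfurrhhllfwek" (len 16), cursors c1@3 c2@12 c3@12, authorship 111...232323....

Answer: rhlyfurrhhllfwek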